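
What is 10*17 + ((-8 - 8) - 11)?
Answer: 143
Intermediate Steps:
10*17 + ((-8 - 8) - 11) = 170 + (-16 - 11) = 170 - 27 = 143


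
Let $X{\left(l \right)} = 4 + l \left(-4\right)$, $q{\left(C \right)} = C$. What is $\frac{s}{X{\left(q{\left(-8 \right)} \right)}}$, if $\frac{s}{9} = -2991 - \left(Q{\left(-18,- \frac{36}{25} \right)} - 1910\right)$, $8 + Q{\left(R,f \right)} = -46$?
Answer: $- \frac{1027}{4} \approx -256.75$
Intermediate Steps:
$Q{\left(R,f \right)} = -54$ ($Q{\left(R,f \right)} = -8 - 46 = -54$)
$X{\left(l \right)} = 4 - 4 l$
$s = -9243$ ($s = 9 \left(-2991 - \left(-54 - 1910\right)\right) = 9 \left(-2991 - -1964\right) = 9 \left(-2991 + 1964\right) = 9 \left(-1027\right) = -9243$)
$\frac{s}{X{\left(q{\left(-8 \right)} \right)}} = - \frac{9243}{4 - -32} = - \frac{9243}{4 + 32} = - \frac{9243}{36} = \left(-9243\right) \frac{1}{36} = - \frac{1027}{4}$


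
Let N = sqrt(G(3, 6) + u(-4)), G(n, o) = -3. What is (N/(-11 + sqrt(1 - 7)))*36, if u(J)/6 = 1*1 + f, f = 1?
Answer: -1188/127 - 108*I*sqrt(6)/127 ≈ -9.3543 - 2.083*I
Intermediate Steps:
u(J) = 12 (u(J) = 6*(1*1 + 1) = 6*(1 + 1) = 6*2 = 12)
N = 3 (N = sqrt(-3 + 12) = sqrt(9) = 3)
(N/(-11 + sqrt(1 - 7)))*36 = (3/(-11 + sqrt(1 - 7)))*36 = (3/(-11 + sqrt(-6)))*36 = (3/(-11 + I*sqrt(6)))*36 = 108/(-11 + I*sqrt(6))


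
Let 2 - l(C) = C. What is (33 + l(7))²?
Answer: 784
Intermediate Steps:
l(C) = 2 - C
(33 + l(7))² = (33 + (2 - 1*7))² = (33 + (2 - 7))² = (33 - 5)² = 28² = 784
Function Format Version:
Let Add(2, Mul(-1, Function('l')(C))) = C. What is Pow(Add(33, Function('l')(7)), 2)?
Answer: 784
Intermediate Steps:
Function('l')(C) = Add(2, Mul(-1, C))
Pow(Add(33, Function('l')(7)), 2) = Pow(Add(33, Add(2, Mul(-1, 7))), 2) = Pow(Add(33, Add(2, -7)), 2) = Pow(Add(33, -5), 2) = Pow(28, 2) = 784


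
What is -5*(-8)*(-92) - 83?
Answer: -3763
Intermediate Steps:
-5*(-8)*(-92) - 83 = 40*(-92) - 83 = -3680 - 83 = -3763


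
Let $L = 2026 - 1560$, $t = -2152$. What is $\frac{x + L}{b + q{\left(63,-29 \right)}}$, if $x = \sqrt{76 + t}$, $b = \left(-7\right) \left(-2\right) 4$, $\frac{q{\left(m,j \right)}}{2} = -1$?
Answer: $\frac{233}{27} + \frac{i \sqrt{519}}{27} \approx 8.6296 + 0.84376 i$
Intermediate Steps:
$q{\left(m,j \right)} = -2$ ($q{\left(m,j \right)} = 2 \left(-1\right) = -2$)
$b = 56$ ($b = 14 \cdot 4 = 56$)
$L = 466$
$x = 2 i \sqrt{519}$ ($x = \sqrt{76 - 2152} = \sqrt{-2076} = 2 i \sqrt{519} \approx 45.563 i$)
$\frac{x + L}{b + q{\left(63,-29 \right)}} = \frac{2 i \sqrt{519} + 466}{56 - 2} = \frac{466 + 2 i \sqrt{519}}{54} = \left(466 + 2 i \sqrt{519}\right) \frac{1}{54} = \frac{233}{27} + \frac{i \sqrt{519}}{27}$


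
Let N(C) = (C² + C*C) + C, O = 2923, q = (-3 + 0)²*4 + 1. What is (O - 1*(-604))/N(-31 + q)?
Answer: 3527/78 ≈ 45.218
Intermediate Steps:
q = 37 (q = (-3)²*4 + 1 = 9*4 + 1 = 36 + 1 = 37)
N(C) = C + 2*C² (N(C) = (C² + C²) + C = 2*C² + C = C + 2*C²)
(O - 1*(-604))/N(-31 + q) = (2923 - 1*(-604))/(((-31 + 37)*(1 + 2*(-31 + 37)))) = (2923 + 604)/((6*(1 + 2*6))) = 3527/((6*(1 + 12))) = 3527/((6*13)) = 3527/78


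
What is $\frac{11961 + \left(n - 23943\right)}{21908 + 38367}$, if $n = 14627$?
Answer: $\frac{529}{12055} \approx 0.043882$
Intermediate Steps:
$\frac{11961 + \left(n - 23943\right)}{21908 + 38367} = \frac{11961 + \left(14627 - 23943\right)}{21908 + 38367} = \frac{11961 - 9316}{60275} = 2645 \cdot \frac{1}{60275} = \frac{529}{12055}$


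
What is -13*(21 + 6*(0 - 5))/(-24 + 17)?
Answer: -117/7 ≈ -16.714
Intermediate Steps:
-13*(21 + 6*(0 - 5))/(-24 + 17) = -13*(21 + 6*(-5))/(-7) = -13*(21 - 30)*(-1)/7 = -(-117)*(-1)/7 = -13*9/7 = -117/7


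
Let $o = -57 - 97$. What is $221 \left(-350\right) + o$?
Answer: $-77504$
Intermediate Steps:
$o = -154$
$221 \left(-350\right) + o = 221 \left(-350\right) - 154 = -77350 - 154 = -77504$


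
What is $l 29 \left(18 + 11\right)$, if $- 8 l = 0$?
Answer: $0$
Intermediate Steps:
$l = 0$ ($l = \left(- \frac{1}{8}\right) 0 = 0$)
$l 29 \left(18 + 11\right) = 0 \cdot 29 \left(18 + 11\right) = 0 \cdot 29 = 0$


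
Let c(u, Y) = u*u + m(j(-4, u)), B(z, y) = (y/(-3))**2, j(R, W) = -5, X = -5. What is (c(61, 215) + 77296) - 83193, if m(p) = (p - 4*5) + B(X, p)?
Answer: -19784/9 ≈ -2198.2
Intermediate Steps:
B(z, y) = y**2/9 (B(z, y) = (y*(-1/3))**2 = (-y/3)**2 = y**2/9)
m(p) = -20 + p + p**2/9 (m(p) = (p - 4*5) + p**2/9 = (p - 20) + p**2/9 = (-20 + p) + p**2/9 = -20 + p + p**2/9)
c(u, Y) = -200/9 + u**2 (c(u, Y) = u*u + (-20 - 5 + (1/9)*(-5)**2) = u**2 + (-20 - 5 + (1/9)*25) = u**2 + (-20 - 5 + 25/9) = u**2 - 200/9 = -200/9 + u**2)
(c(61, 215) + 77296) - 83193 = ((-200/9 + 61**2) + 77296) - 83193 = ((-200/9 + 3721) + 77296) - 83193 = (33289/9 + 77296) - 83193 = 728953/9 - 83193 = -19784/9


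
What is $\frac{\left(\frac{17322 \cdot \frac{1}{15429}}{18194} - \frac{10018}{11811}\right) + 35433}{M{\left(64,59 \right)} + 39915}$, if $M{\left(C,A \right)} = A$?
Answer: $\frac{9789689593484326}{11044574804629047} \approx 0.88638$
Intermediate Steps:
$\frac{\left(\frac{17322 \cdot \frac{1}{15429}}{18194} - \frac{10018}{11811}\right) + 35433}{M{\left(64,59 \right)} + 39915} = \frac{\left(\frac{17322 \cdot \frac{1}{15429}}{18194} - \frac{10018}{11811}\right) + 35433}{59 + 39915} = \frac{\left(17322 \cdot \frac{1}{15429} \cdot \frac{1}{18194} - \frac{10018}{11811}\right) + 35433}{39974} = \left(\left(\frac{5774}{5143} \cdot \frac{1}{18194} - \frac{10018}{11811}\right) + 35433\right) \frac{1}{39974} = \left(\left(\frac{2887}{46785871} - \frac{10018}{11811}\right) + 35433\right) \frac{1}{39974} = \left(- \frac{468666757321}{552587922381} + 35433\right) \frac{1}{39974} = \frac{19579379186968652}{552587922381} \cdot \frac{1}{39974} = \frac{9789689593484326}{11044574804629047}$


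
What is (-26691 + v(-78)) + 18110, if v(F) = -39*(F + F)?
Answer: -2497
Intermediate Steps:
v(F) = -78*F
(-26691 + v(-78)) + 18110 = (-26691 - 78*(-78)) + 18110 = (-26691 + 6084) + 18110 = -20607 + 18110 = -2497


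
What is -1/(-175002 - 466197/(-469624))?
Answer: 469624/82184673051 ≈ 5.7143e-6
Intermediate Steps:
-1/(-175002 - 466197/(-469624)) = -1/(-175002 - 466197*(-1/469624)) = -1/(-175002 + 466197/469624) = -1/(-82184673051/469624) = -1*(-469624/82184673051) = 469624/82184673051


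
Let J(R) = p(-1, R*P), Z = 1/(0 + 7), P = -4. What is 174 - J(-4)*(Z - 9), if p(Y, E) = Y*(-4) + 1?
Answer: 1528/7 ≈ 218.29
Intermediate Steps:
p(Y, E) = 1 - 4*Y (p(Y, E) = -4*Y + 1 = 1 - 4*Y)
Z = ⅐ (Z = 1/7 = ⅐ ≈ 0.14286)
J(R) = 5 (J(R) = 1 - 4*(-1) = 1 + 4 = 5)
174 - J(-4)*(Z - 9) = 174 - 5*(⅐ - 9) = 174 - 5*(-62)/7 = 174 - 1*(-310/7) = 174 + 310/7 = 1528/7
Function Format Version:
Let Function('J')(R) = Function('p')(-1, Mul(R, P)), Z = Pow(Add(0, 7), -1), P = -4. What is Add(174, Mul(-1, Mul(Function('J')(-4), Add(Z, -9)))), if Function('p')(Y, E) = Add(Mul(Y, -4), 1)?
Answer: Rational(1528, 7) ≈ 218.29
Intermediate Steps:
Function('p')(Y, E) = Add(1, Mul(-4, Y)) (Function('p')(Y, E) = Add(Mul(-4, Y), 1) = Add(1, Mul(-4, Y)))
Z = Rational(1, 7) (Z = Pow(7, -1) = Rational(1, 7) ≈ 0.14286)
Function('J')(R) = 5 (Function('J')(R) = Add(1, Mul(-4, -1)) = Add(1, 4) = 5)
Add(174, Mul(-1, Mul(Function('J')(-4), Add(Z, -9)))) = Add(174, Mul(-1, Mul(5, Add(Rational(1, 7), -9)))) = Add(174, Mul(-1, Mul(5, Rational(-62, 7)))) = Add(174, Mul(-1, Rational(-310, 7))) = Add(174, Rational(310, 7)) = Rational(1528, 7)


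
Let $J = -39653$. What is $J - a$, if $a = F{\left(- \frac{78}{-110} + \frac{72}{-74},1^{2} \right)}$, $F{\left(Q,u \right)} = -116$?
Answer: $-39537$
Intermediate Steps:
$a = -116$
$J - a = -39653 - -116 = -39653 + 116 = -39537$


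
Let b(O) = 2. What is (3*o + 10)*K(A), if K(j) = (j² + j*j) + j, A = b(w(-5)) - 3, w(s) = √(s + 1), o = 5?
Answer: 25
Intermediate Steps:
w(s) = √(1 + s)
A = -1 (A = 2 - 3 = -1)
K(j) = j + 2*j² (K(j) = (j² + j²) + j = 2*j² + j = j + 2*j²)
(3*o + 10)*K(A) = (3*5 + 10)*(-(1 + 2*(-1))) = (15 + 10)*(-(1 - 2)) = 25*(-1*(-1)) = 25*1 = 25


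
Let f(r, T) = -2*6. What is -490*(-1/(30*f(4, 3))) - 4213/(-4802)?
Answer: -41815/86436 ≈ -0.48377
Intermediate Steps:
f(r, T) = -12
-490*(-1/(30*f(4, 3))) - 4213/(-4802) = -490/(-12*5*(-6)) - 4213/(-4802) = -490/((-60*(-6))) - 4213*(-1/4802) = -490/360 + 4213/4802 = -490*1/360 + 4213/4802 = -49/36 + 4213/4802 = -41815/86436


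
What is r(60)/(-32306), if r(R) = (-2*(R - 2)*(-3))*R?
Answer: -360/557 ≈ -0.64632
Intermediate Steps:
r(R) = R*(-12 + 6*R) (r(R) = (-2*(-2 + R)*(-3))*R = ((4 - 2*R)*(-3))*R = (-12 + 6*R)*R = R*(-12 + 6*R))
r(60)/(-32306) = (6*60*(-2 + 60))/(-32306) = (6*60*58)*(-1/32306) = 20880*(-1/32306) = -360/557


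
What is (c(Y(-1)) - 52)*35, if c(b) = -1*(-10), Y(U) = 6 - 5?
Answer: -1470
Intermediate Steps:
Y(U) = 1
c(b) = 10
(c(Y(-1)) - 52)*35 = (10 - 52)*35 = -42*35 = -1470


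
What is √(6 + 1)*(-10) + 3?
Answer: 3 - 10*√7 ≈ -23.458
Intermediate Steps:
√(6 + 1)*(-10) + 3 = √7*(-10) + 3 = -10*√7 + 3 = 3 - 10*√7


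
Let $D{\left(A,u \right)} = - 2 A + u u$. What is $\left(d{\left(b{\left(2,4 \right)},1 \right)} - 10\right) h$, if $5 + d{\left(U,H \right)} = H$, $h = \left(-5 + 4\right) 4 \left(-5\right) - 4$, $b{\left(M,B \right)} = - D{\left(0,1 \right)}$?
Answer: $-224$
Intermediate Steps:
$D{\left(A,u \right)} = u^{2} - 2 A$ ($D{\left(A,u \right)} = - 2 A + u^{2} = u^{2} - 2 A$)
$b{\left(M,B \right)} = -1$ ($b{\left(M,B \right)} = - (1^{2} - 0) = - (1 + 0) = \left(-1\right) 1 = -1$)
$h = 16$ ($h = \left(-1\right) 4 \left(-5\right) - 4 = \left(-4\right) \left(-5\right) - 4 = 20 - 4 = 16$)
$d{\left(U,H \right)} = -5 + H$
$\left(d{\left(b{\left(2,4 \right)},1 \right)} - 10\right) h = \left(\left(-5 + 1\right) - 10\right) 16 = \left(-4 - 10\right) 16 = \left(-14\right) 16 = -224$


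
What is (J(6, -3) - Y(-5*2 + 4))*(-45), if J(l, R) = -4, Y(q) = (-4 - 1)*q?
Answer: 1530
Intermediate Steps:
Y(q) = -5*q
(J(6, -3) - Y(-5*2 + 4))*(-45) = (-4 - (-5)*(-5*2 + 4))*(-45) = (-4 - (-5)*(-10 + 4))*(-45) = (-4 - (-5)*(-6))*(-45) = (-4 - 1*30)*(-45) = (-4 - 30)*(-45) = -34*(-45) = 1530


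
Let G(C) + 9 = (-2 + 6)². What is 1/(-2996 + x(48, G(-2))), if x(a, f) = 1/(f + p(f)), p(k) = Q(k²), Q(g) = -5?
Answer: -2/5991 ≈ -0.00033383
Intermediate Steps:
p(k) = -5
G(C) = 7 (G(C) = -9 + (-2 + 6)² = -9 + 4² = -9 + 16 = 7)
x(a, f) = 1/(-5 + f) (x(a, f) = 1/(f - 5) = 1/(-5 + f))
1/(-2996 + x(48, G(-2))) = 1/(-2996 + 1/(-5 + 7)) = 1/(-2996 + 1/2) = 1/(-2996 + ½) = 1/(-5991/2) = -2/5991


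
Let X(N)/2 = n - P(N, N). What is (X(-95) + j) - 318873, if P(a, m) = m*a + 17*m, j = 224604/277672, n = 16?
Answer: -23162023147/69418 ≈ -3.3366e+5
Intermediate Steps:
j = 56151/69418 (j = 224604*(1/277672) = 56151/69418 ≈ 0.80888)
P(a, m) = 17*m + a*m (P(a, m) = a*m + 17*m = 17*m + a*m)
X(N) = 32 - 2*N*(17 + N) (X(N) = 2*(16 - N*(17 + N)) = 32 - 2*N*(17 + N))
(X(-95) + j) - 318873 = ((32 - 2*(-95)*(17 - 95)) + 56151/69418) - 318873 = ((32 - 2*(-95)*(-78)) + 56151/69418) - 318873 = ((32 - 14820) + 56151/69418) - 318873 = (-14788 + 56151/69418) - 318873 = -1026497233/69418 - 318873 = -23162023147/69418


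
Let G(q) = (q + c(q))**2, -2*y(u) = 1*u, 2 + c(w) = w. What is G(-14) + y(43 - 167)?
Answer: 962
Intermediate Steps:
c(w) = -2 + w
y(u) = -u/2
G(q) = (-2 + 2*q)**2 (G(q) = (q + (-2 + q))**2 = (-2 + 2*q)**2)
G(-14) + y(43 - 167) = 4*(-1 - 14)**2 - (43 - 167)/2 = 4*(-15)**2 - 1/2*(-124) = 4*225 + 62 = 900 + 62 = 962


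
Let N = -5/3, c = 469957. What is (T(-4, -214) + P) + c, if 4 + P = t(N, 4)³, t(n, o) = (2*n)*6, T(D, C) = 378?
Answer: 462331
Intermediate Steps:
N = -5/3 (N = -5*⅓ = -5/3 ≈ -1.6667)
t(n, o) = 12*n
P = -8004 (P = -4 + (12*(-5/3))³ = -4 + (-20)³ = -4 - 8000 = -8004)
(T(-4, -214) + P) + c = (378 - 8004) + 469957 = -7626 + 469957 = 462331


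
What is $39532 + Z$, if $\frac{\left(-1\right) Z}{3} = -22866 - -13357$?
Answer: $68059$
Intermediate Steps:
$Z = 28527$ ($Z = - 3 \left(-22866 - -13357\right) = - 3 \left(-22866 + 13357\right) = \left(-3\right) \left(-9509\right) = 28527$)
$39532 + Z = 39532 + 28527 = 68059$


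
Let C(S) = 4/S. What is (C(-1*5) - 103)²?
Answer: 269361/25 ≈ 10774.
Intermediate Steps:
(C(-1*5) - 103)² = (4/((-1*5)) - 103)² = (4/(-5) - 103)² = (4*(-⅕) - 103)² = (-⅘ - 103)² = (-519/5)² = 269361/25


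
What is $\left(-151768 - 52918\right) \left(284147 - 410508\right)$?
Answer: $25864327646$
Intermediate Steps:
$\left(-151768 - 52918\right) \left(284147 - 410508\right) = \left(-151768 + \left(-203425 + 150507\right)\right) \left(-126361\right) = \left(-151768 - 52918\right) \left(-126361\right) = \left(-204686\right) \left(-126361\right) = 25864327646$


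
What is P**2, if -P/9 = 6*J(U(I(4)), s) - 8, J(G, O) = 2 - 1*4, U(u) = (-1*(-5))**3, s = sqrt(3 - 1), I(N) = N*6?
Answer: 32400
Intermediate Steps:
I(N) = 6*N
s = sqrt(2) ≈ 1.4142
U(u) = 125 (U(u) = 5**3 = 125)
J(G, O) = -2 (J(G, O) = 2 - 4 = -2)
P = 180 (P = -9*(6*(-2) - 8) = -9*(-12 - 8) = -9*(-20) = 180)
P**2 = 180**2 = 32400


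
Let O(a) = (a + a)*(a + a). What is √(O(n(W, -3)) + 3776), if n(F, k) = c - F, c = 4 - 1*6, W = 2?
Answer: 16*√15 ≈ 61.968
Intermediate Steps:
c = -2 (c = 4 - 6 = -2)
n(F, k) = -2 - F
O(a) = 4*a² (O(a) = (2*a)*(2*a) = 4*a²)
√(O(n(W, -3)) + 3776) = √(4*(-2 - 1*2)² + 3776) = √(4*(-2 - 2)² + 3776) = √(4*(-4)² + 3776) = √(4*16 + 3776) = √(64 + 3776) = √3840 = 16*√15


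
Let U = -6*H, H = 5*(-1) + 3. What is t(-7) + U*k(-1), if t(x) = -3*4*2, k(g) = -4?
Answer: -72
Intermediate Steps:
H = -2 (H = -5 + 3 = -2)
U = 12 (U = -6*(-2) = 12)
t(x) = -24 (t(x) = -12*2 = -24)
t(-7) + U*k(-1) = -24 + 12*(-4) = -24 - 48 = -72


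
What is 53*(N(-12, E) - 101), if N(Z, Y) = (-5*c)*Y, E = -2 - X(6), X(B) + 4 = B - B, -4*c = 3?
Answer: -9911/2 ≈ -4955.5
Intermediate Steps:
c = -¾ (c = -¼*3 = -¾ ≈ -0.75000)
X(B) = -4 (X(B) = -4 + (B - B) = -4 + 0 = -4)
E = 2 (E = -2 - 1*(-4) = -2 + 4 = 2)
N(Z, Y) = 15*Y/4 (N(Z, Y) = (-5*(-¾))*Y = 15*Y/4)
53*(N(-12, E) - 101) = 53*((15/4)*2 - 101) = 53*(15/2 - 101) = 53*(-187/2) = -9911/2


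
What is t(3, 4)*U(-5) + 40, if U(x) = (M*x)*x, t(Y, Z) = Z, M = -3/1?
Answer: -260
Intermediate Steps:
M = -3 (M = -3*1 = -3)
U(x) = -3*x**2 (U(x) = (-3*x)*x = -3*x**2)
t(3, 4)*U(-5) + 40 = 4*(-3*(-5)**2) + 40 = 4*(-3*25) + 40 = 4*(-75) + 40 = -300 + 40 = -260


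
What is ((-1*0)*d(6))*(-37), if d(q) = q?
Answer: 0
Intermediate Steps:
((-1*0)*d(6))*(-37) = (-1*0*6)*(-37) = (0*6)*(-37) = 0*(-37) = 0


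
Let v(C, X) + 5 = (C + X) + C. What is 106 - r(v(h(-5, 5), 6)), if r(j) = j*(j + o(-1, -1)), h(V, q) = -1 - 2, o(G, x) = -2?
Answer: 71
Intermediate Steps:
h(V, q) = -3
v(C, X) = -5 + X + 2*C (v(C, X) = -5 + ((C + X) + C) = -5 + (X + 2*C) = -5 + X + 2*C)
r(j) = j*(-2 + j) (r(j) = j*(j - 2) = j*(-2 + j))
106 - r(v(h(-5, 5), 6)) = 106 - (-5 + 6 + 2*(-3))*(-2 + (-5 + 6 + 2*(-3))) = 106 - (-5 + 6 - 6)*(-2 + (-5 + 6 - 6)) = 106 - (-5)*(-2 - 5) = 106 - (-5)*(-7) = 106 - 1*35 = 106 - 35 = 71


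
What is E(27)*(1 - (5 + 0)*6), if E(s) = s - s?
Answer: 0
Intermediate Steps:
E(s) = 0
E(27)*(1 - (5 + 0)*6) = 0*(1 - (5 + 0)*6) = 0*(1 - 5*6) = 0*(1 - 1*30) = 0*(1 - 30) = 0*(-29) = 0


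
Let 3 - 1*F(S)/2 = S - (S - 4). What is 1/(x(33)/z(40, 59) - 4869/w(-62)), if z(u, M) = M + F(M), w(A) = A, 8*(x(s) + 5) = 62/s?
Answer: 233244/18297679 ≈ 0.012747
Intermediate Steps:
F(S) = -2 (F(S) = 6 - 2*(S - (S - 4)) = 6 - 2*(S - (-4 + S)) = 6 - 2*(S + (4 - S)) = 6 - 2*4 = 6 - 8 = -2)
x(s) = -5 + 31/(4*s) (x(s) = -5 + (62/s)/8 = -5 + 31/(4*s))
z(u, M) = -2 + M (z(u, M) = M - 2 = -2 + M)
1/(x(33)/z(40, 59) - 4869/w(-62)) = 1/((-5 + (31/4)/33)/(-2 + 59) - 4869/(-62)) = 1/((-5 + (31/4)*(1/33))/57 - 4869*(-1/62)) = 1/((-5 + 31/132)*(1/57) + 4869/62) = 1/(-629/132*1/57 + 4869/62) = 1/(-629/7524 + 4869/62) = 1/(18297679/233244) = 233244/18297679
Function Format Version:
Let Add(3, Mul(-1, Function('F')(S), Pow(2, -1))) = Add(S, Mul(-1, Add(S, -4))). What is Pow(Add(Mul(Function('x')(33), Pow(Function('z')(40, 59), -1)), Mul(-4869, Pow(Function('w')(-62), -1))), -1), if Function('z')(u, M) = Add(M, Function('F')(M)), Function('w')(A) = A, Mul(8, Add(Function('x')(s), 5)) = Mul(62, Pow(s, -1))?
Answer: Rational(233244, 18297679) ≈ 0.012747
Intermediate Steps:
Function('F')(S) = -2 (Function('F')(S) = Add(6, Mul(-2, Add(S, Mul(-1, Add(S, -4))))) = Add(6, Mul(-2, Add(S, Mul(-1, Add(-4, S))))) = Add(6, Mul(-2, Add(S, Add(4, Mul(-1, S))))) = Add(6, Mul(-2, 4)) = Add(6, -8) = -2)
Function('x')(s) = Add(-5, Mul(Rational(31, 4), Pow(s, -1))) (Function('x')(s) = Add(-5, Mul(Rational(1, 8), Mul(62, Pow(s, -1)))) = Add(-5, Mul(Rational(31, 4), Pow(s, -1))))
Function('z')(u, M) = Add(-2, M) (Function('z')(u, M) = Add(M, -2) = Add(-2, M))
Pow(Add(Mul(Function('x')(33), Pow(Function('z')(40, 59), -1)), Mul(-4869, Pow(Function('w')(-62), -1))), -1) = Pow(Add(Mul(Add(-5, Mul(Rational(31, 4), Pow(33, -1))), Pow(Add(-2, 59), -1)), Mul(-4869, Pow(-62, -1))), -1) = Pow(Add(Mul(Add(-5, Mul(Rational(31, 4), Rational(1, 33))), Pow(57, -1)), Mul(-4869, Rational(-1, 62))), -1) = Pow(Add(Mul(Add(-5, Rational(31, 132)), Rational(1, 57)), Rational(4869, 62)), -1) = Pow(Add(Mul(Rational(-629, 132), Rational(1, 57)), Rational(4869, 62)), -1) = Pow(Add(Rational(-629, 7524), Rational(4869, 62)), -1) = Pow(Rational(18297679, 233244), -1) = Rational(233244, 18297679)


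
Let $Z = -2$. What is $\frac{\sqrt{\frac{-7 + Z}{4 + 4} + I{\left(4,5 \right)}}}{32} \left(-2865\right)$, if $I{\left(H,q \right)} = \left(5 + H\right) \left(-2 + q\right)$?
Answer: $- \frac{8595 \sqrt{46}}{128} \approx -455.42$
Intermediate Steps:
$I{\left(H,q \right)} = \left(-2 + q\right) \left(5 + H\right)$
$\frac{\sqrt{\frac{-7 + Z}{4 + 4} + I{\left(4,5 \right)}}}{32} \left(-2865\right) = \frac{\sqrt{\frac{-7 - 2}{4 + 4} + \left(-10 - 8 + 5 \cdot 5 + 4 \cdot 5\right)}}{32} \left(-2865\right) = \sqrt{- \frac{9}{8} + \left(-10 - 8 + 25 + 20\right)} \frac{1}{32} \left(-2865\right) = \sqrt{\left(-9\right) \frac{1}{8} + 27} \cdot \frac{1}{32} \left(-2865\right) = \sqrt{- \frac{9}{8} + 27} \cdot \frac{1}{32} \left(-2865\right) = \sqrt{\frac{207}{8}} \cdot \frac{1}{32} \left(-2865\right) = \frac{3 \sqrt{46}}{4} \cdot \frac{1}{32} \left(-2865\right) = \frac{3 \sqrt{46}}{128} \left(-2865\right) = - \frac{8595 \sqrt{46}}{128}$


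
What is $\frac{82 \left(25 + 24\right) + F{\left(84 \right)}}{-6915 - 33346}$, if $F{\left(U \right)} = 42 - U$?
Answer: $- \frac{3976}{40261} \approx -0.098756$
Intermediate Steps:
$\frac{82 \left(25 + 24\right) + F{\left(84 \right)}}{-6915 - 33346} = \frac{82 \left(25 + 24\right) + \left(42 - 84\right)}{-6915 - 33346} = \frac{82 \cdot 49 + \left(42 - 84\right)}{-40261} = \left(4018 - 42\right) \left(- \frac{1}{40261}\right) = 3976 \left(- \frac{1}{40261}\right) = - \frac{3976}{40261}$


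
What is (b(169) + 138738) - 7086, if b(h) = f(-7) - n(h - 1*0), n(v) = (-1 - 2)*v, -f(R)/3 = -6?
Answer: 132177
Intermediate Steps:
f(R) = 18 (f(R) = -3*(-6) = 18)
n(v) = -3*v
b(h) = 18 + 3*h (b(h) = 18 - (-3)*(h - 1*0) = 18 - (-3)*(h + 0) = 18 - (-3)*h = 18 + 3*h)
(b(169) + 138738) - 7086 = ((18 + 3*169) + 138738) - 7086 = ((18 + 507) + 138738) - 7086 = (525 + 138738) - 7086 = 139263 - 7086 = 132177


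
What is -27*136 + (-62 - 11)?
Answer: -3745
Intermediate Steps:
-27*136 + (-62 - 11) = -3672 - 73 = -3745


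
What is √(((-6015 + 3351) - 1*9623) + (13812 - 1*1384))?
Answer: √141 ≈ 11.874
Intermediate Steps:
√(((-6015 + 3351) - 1*9623) + (13812 - 1*1384)) = √((-2664 - 9623) + (13812 - 1384)) = √(-12287 + 12428) = √141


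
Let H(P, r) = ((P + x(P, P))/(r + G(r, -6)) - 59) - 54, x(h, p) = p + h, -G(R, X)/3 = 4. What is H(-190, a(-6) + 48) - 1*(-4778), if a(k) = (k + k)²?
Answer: 27971/6 ≈ 4661.8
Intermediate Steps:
G(R, X) = -12 (G(R, X) = -3*4 = -12)
x(h, p) = h + p
a(k) = 4*k² (a(k) = (2*k)² = 4*k²)
H(P, r) = -113 + 3*P/(-12 + r) (H(P, r) = ((P + (P + P))/(r - 12) - 59) - 54 = ((P + 2*P)/(-12 + r) - 59) - 54 = ((3*P)/(-12 + r) - 59) - 54 = (3*P/(-12 + r) - 59) - 54 = (-59 + 3*P/(-12 + r)) - 54 = -113 + 3*P/(-12 + r))
H(-190, a(-6) + 48) - 1*(-4778) = (1356 - 113*(4*(-6)² + 48) + 3*(-190))/(-12 + (4*(-6)² + 48)) - 1*(-4778) = (1356 - 113*(4*36 + 48) - 570)/(-12 + (4*36 + 48)) + 4778 = (1356 - 113*(144 + 48) - 570)/(-12 + (144 + 48)) + 4778 = (1356 - 113*192 - 570)/(-12 + 192) + 4778 = (1356 - 21696 - 570)/180 + 4778 = (1/180)*(-20910) + 4778 = -697/6 + 4778 = 27971/6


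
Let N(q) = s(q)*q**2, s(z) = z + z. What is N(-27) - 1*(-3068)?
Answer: -36298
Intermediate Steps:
s(z) = 2*z
N(q) = 2*q**3 (N(q) = (2*q)*q**2 = 2*q**3)
N(-27) - 1*(-3068) = 2*(-27)**3 - 1*(-3068) = 2*(-19683) + 3068 = -39366 + 3068 = -36298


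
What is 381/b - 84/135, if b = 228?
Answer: 3587/3420 ≈ 1.0488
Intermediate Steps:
381/b - 84/135 = 381/228 - 84/135 = 381*(1/228) - 84*1/135 = 127/76 - 28/45 = 3587/3420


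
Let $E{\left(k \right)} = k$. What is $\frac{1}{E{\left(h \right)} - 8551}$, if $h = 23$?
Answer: $- \frac{1}{8528} \approx -0.00011726$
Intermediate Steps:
$\frac{1}{E{\left(h \right)} - 8551} = \frac{1}{23 - 8551} = \frac{1}{-8528} = - \frac{1}{8528}$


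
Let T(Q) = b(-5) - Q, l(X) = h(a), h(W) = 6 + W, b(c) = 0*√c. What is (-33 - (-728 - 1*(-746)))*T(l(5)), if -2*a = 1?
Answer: 561/2 ≈ 280.50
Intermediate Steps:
b(c) = 0
a = -½ (a = -½*1 = -½ ≈ -0.50000)
l(X) = 11/2 (l(X) = 6 - ½ = 11/2)
T(Q) = -Q (T(Q) = 0 - Q = -Q)
(-33 - (-728 - 1*(-746)))*T(l(5)) = (-33 - (-728 - 1*(-746)))*(-1*11/2) = (-33 - (-728 + 746))*(-11/2) = (-33 - 1*18)*(-11/2) = (-33 - 18)*(-11/2) = -51*(-11/2) = 561/2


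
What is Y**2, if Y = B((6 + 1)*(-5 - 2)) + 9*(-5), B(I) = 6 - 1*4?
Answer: 1849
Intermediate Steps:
B(I) = 2 (B(I) = 6 - 4 = 2)
Y = -43 (Y = 2 + 9*(-5) = 2 - 45 = -43)
Y**2 = (-43)**2 = 1849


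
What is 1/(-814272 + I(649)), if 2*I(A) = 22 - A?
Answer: -2/1629171 ≈ -1.2276e-6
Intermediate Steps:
I(A) = 11 - A/2 (I(A) = (22 - A)/2 = 11 - A/2)
1/(-814272 + I(649)) = 1/(-814272 + (11 - ½*649)) = 1/(-814272 + (11 - 649/2)) = 1/(-814272 - 627/2) = 1/(-1629171/2) = -2/1629171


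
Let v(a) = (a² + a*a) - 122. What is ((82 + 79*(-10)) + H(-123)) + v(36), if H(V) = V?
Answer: 1639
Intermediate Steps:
v(a) = -122 + 2*a² (v(a) = (a² + a²) - 122 = 2*a² - 122 = -122 + 2*a²)
((82 + 79*(-10)) + H(-123)) + v(36) = ((82 + 79*(-10)) - 123) + (-122 + 2*36²) = ((82 - 790) - 123) + (-122 + 2*1296) = (-708 - 123) + (-122 + 2592) = -831 + 2470 = 1639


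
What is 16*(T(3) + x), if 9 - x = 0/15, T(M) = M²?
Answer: 288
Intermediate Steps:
x = 9 (x = 9 - 0/15 = 9 - 1*0 = 9 + 0 = 9)
16*(T(3) + x) = 16*(3² + 9) = 16*(9 + 9) = 16*18 = 288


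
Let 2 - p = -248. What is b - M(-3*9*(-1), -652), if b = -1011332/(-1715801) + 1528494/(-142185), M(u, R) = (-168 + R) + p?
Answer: 45526356287392/81320388395 ≈ 559.84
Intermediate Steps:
p = 250 (p = 2 - 1*(-248) = 2 + 248 = 250)
M(u, R) = 82 + R (M(u, R) = (-168 + R) + 250 = 82 + R)
b = -826265097758/81320388395 (b = -1011332*(-1/1715801) + 1528494*(-1/142185) = 1011332/1715801 - 509498/47395 = -826265097758/81320388395 ≈ -10.161)
b - M(-3*9*(-1), -652) = -826265097758/81320388395 - (82 - 652) = -826265097758/81320388395 - 1*(-570) = -826265097758/81320388395 + 570 = 45526356287392/81320388395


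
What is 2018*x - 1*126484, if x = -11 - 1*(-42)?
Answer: -63926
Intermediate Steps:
x = 31 (x = -11 + 42 = 31)
2018*x - 1*126484 = 2018*31 - 1*126484 = 62558 - 126484 = -63926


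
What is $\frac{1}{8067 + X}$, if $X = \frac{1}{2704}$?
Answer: $\frac{2704}{21813169} \approx 0.00012396$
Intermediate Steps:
$X = \frac{1}{2704} \approx 0.00036982$
$\frac{1}{8067 + X} = \frac{1}{8067 + \frac{1}{2704}} = \frac{1}{\frac{21813169}{2704}} = \frac{2704}{21813169}$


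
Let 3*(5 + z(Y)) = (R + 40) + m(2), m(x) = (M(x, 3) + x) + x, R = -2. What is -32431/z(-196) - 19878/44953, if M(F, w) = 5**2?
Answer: -4374645885/2337556 ≈ -1871.5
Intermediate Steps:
M(F, w) = 25
m(x) = 25 + 2*x (m(x) = (25 + x) + x = 25 + 2*x)
z(Y) = 52/3 (z(Y) = -5 + ((-2 + 40) + (25 + 2*2))/3 = -5 + (38 + (25 + 4))/3 = -5 + (38 + 29)/3 = -5 + (1/3)*67 = -5 + 67/3 = 52/3)
-32431/z(-196) - 19878/44953 = -32431/52/3 - 19878/44953 = -32431*3/52 - 19878*1/44953 = -97293/52 - 19878/44953 = -4374645885/2337556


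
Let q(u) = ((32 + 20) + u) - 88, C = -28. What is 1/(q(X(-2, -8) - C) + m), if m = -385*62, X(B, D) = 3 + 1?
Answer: -1/23874 ≈ -4.1887e-5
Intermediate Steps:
X(B, D) = 4
m = -23870
q(u) = -36 + u (q(u) = (52 + u) - 88 = -36 + u)
1/(q(X(-2, -8) - C) + m) = 1/((-36 + (4 - 1*(-28))) - 23870) = 1/((-36 + (4 + 28)) - 23870) = 1/((-36 + 32) - 23870) = 1/(-4 - 23870) = 1/(-23874) = -1/23874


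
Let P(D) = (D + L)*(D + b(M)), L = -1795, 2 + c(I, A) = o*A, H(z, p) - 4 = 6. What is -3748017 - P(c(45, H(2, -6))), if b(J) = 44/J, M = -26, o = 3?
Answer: -48119907/13 ≈ -3.7015e+6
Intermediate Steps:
H(z, p) = 10 (H(z, p) = 4 + 6 = 10)
c(I, A) = -2 + 3*A
P(D) = (-1795 + D)*(-22/13 + D) (P(D) = (D - 1795)*(D + 44/(-26)) = (-1795 + D)*(D + 44*(-1/26)) = (-1795 + D)*(D - 22/13) = (-1795 + D)*(-22/13 + D))
-3748017 - P(c(45, H(2, -6))) = -3748017 - (39490/13 + (-2 + 3*10)² - 23357*(-2 + 3*10)/13) = -3748017 - (39490/13 + (-2 + 30)² - 23357*(-2 + 30)/13) = -3748017 - (39490/13 + 28² - 23357/13*28) = -3748017 - (39490/13 + 784 - 653996/13) = -3748017 - 1*(-604314/13) = -3748017 + 604314/13 = -48119907/13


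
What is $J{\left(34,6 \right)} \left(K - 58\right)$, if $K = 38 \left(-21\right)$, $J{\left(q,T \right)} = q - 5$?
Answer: $-24824$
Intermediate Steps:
$J{\left(q,T \right)} = -5 + q$
$K = -798$
$J{\left(34,6 \right)} \left(K - 58\right) = \left(-5 + 34\right) \left(-798 - 58\right) = 29 \left(-856\right) = -24824$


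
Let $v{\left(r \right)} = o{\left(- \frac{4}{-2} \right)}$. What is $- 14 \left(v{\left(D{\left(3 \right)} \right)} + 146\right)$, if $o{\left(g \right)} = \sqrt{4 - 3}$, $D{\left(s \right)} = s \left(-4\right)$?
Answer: $-2058$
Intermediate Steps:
$D{\left(s \right)} = - 4 s$
$o{\left(g \right)} = 1$ ($o{\left(g \right)} = \sqrt{1} = 1$)
$v{\left(r \right)} = 1$
$- 14 \left(v{\left(D{\left(3 \right)} \right)} + 146\right) = - 14 \left(1 + 146\right) = \left(-14\right) 147 = -2058$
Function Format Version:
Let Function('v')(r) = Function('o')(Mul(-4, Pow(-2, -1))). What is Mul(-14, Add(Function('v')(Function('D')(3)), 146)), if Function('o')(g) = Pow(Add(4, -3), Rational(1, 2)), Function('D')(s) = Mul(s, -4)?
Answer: -2058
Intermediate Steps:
Function('D')(s) = Mul(-4, s)
Function('o')(g) = 1 (Function('o')(g) = Pow(1, Rational(1, 2)) = 1)
Function('v')(r) = 1
Mul(-14, Add(Function('v')(Function('D')(3)), 146)) = Mul(-14, Add(1, 146)) = Mul(-14, 147) = -2058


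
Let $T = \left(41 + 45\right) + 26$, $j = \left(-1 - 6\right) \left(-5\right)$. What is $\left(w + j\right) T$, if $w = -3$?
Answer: $3584$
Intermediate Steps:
$j = 35$ ($j = \left(-7\right) \left(-5\right) = 35$)
$T = 112$ ($T = 86 + 26 = 112$)
$\left(w + j\right) T = \left(-3 + 35\right) 112 = 32 \cdot 112 = 3584$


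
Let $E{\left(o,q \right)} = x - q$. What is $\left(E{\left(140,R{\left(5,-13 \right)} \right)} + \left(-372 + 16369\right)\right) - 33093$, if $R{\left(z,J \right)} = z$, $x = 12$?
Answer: $-17089$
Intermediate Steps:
$E{\left(o,q \right)} = 12 - q$
$\left(E{\left(140,R{\left(5,-13 \right)} \right)} + \left(-372 + 16369\right)\right) - 33093 = \left(\left(12 - 5\right) + \left(-372 + 16369\right)\right) - 33093 = \left(\left(12 - 5\right) + 15997\right) - 33093 = \left(7 + 15997\right) - 33093 = 16004 - 33093 = -17089$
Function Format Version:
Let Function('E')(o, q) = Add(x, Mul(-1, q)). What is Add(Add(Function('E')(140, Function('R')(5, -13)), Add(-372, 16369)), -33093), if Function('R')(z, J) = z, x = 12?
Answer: -17089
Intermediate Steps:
Function('E')(o, q) = Add(12, Mul(-1, q))
Add(Add(Function('E')(140, Function('R')(5, -13)), Add(-372, 16369)), -33093) = Add(Add(Add(12, Mul(-1, 5)), Add(-372, 16369)), -33093) = Add(Add(Add(12, -5), 15997), -33093) = Add(Add(7, 15997), -33093) = Add(16004, -33093) = -17089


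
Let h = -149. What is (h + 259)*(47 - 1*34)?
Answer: 1430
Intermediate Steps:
(h + 259)*(47 - 1*34) = (-149 + 259)*(47 - 1*34) = 110*(47 - 34) = 110*13 = 1430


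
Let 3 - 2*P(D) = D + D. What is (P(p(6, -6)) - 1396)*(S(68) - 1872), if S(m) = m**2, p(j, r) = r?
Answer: -3821152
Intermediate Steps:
P(D) = 3/2 - D (P(D) = 3/2 - (D + D)/2 = 3/2 - D)
(P(p(6, -6)) - 1396)*(S(68) - 1872) = ((3/2 - 1*(-6)) - 1396)*(68**2 - 1872) = ((3/2 + 6) - 1396)*(4624 - 1872) = (15/2 - 1396)*2752 = -2777/2*2752 = -3821152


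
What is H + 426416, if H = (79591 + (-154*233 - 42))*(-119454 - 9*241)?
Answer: -5310485125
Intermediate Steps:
H = -5310911541 (H = (79591 + (-35882 - 42))*(-119454 - 2169) = (79591 - 35924)*(-121623) = 43667*(-121623) = -5310911541)
H + 426416 = -5310911541 + 426416 = -5310485125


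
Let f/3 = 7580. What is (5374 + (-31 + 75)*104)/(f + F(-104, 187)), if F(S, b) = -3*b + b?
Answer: 4975/11183 ≈ 0.44487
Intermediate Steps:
F(S, b) = -2*b
f = 22740 (f = 3*7580 = 22740)
(5374 + (-31 + 75)*104)/(f + F(-104, 187)) = (5374 + (-31 + 75)*104)/(22740 - 2*187) = (5374 + 44*104)/(22740 - 374) = (5374 + 4576)/22366 = 9950*(1/22366) = 4975/11183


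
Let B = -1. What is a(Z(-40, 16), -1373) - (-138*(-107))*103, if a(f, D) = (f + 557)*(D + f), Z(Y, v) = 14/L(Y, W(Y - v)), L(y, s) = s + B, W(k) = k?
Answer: -7425454727/3249 ≈ -2.2855e+6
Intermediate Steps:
L(y, s) = -1 + s (L(y, s) = s - 1 = -1 + s)
Z(Y, v) = 14/(-1 + Y - v) (Z(Y, v) = 14/(-1 + (Y - v)) = 14/(-1 + Y - v))
a(f, D) = (557 + f)*(D + f)
a(Z(-40, 16), -1373) - (-138*(-107))*103 = ((-14/(1 + 16 - 1*(-40)))² + 557*(-1373) + 557*(-14/(1 + 16 - 1*(-40))) - (-19222)/(1 + 16 - 1*(-40))) - (-138*(-107))*103 = ((-14/(1 + 16 + 40))² - 764761 + 557*(-14/(1 + 16 + 40)) - (-19222)/(1 + 16 + 40)) - 14766*103 = ((-14/57)² - 764761 + 557*(-14/57) - (-19222)/57) - 1*1520898 = ((-14*1/57)² - 764761 + 557*(-14*1/57) - (-19222)/57) - 1520898 = ((-14/57)² - 764761 + 557*(-14/57) - 1373*(-14/57)) - 1520898 = (196/3249 - 764761 - 7798/57 + 19222/57) - 1520898 = -2484057125/3249 - 1520898 = -7425454727/3249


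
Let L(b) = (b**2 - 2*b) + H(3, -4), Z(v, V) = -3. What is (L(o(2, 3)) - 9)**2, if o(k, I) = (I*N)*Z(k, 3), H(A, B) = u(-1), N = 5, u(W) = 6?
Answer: 4460544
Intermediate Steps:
H(A, B) = 6
o(k, I) = -15*I (o(k, I) = (I*5)*(-3) = (5*I)*(-3) = -15*I)
L(b) = 6 + b**2 - 2*b (L(b) = (b**2 - 2*b) + 6 = 6 + b**2 - 2*b)
(L(o(2, 3)) - 9)**2 = ((6 + (-15*3)**2 - (-30)*3) - 9)**2 = ((6 + (-45)**2 - 2*(-45)) - 9)**2 = ((6 + 2025 + 90) - 9)**2 = (2121 - 9)**2 = 2112**2 = 4460544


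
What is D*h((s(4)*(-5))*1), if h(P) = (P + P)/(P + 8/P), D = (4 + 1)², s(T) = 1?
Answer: 1250/33 ≈ 37.879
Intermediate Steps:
D = 25 (D = 5² = 25)
h(P) = 2*P/(P + 8/P) (h(P) = (2*P)/(P + 8/P) = 2*P/(P + 8/P))
D*h((s(4)*(-5))*1) = 25*(2*((1*(-5))*1)²/(8 + ((1*(-5))*1)²)) = 25*(2*(-5*1)²/(8 + (-5*1)²)) = 25*(2*(-5)²/(8 + (-5)²)) = 25*(2*25/(8 + 25)) = 25*(2*25/33) = 25*(2*25*(1/33)) = 25*(50/33) = 1250/33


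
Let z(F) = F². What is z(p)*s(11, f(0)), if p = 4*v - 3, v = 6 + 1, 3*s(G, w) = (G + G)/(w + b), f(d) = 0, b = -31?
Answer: -13750/93 ≈ -147.85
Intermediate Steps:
s(G, w) = 2*G/(3*(-31 + w)) (s(G, w) = ((G + G)/(w - 31))/3 = ((2*G)/(-31 + w))/3 = (2*G/(-31 + w))/3 = 2*G/(3*(-31 + w)))
v = 7
p = 25 (p = 4*7 - 3 = 28 - 3 = 25)
z(p)*s(11, f(0)) = 25²*((⅔)*11/(-31 + 0)) = 625*((⅔)*11/(-31)) = 625*((⅔)*11*(-1/31)) = 625*(-22/93) = -13750/93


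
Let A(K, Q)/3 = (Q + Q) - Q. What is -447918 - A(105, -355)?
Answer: -446853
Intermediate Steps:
A(K, Q) = 3*Q (A(K, Q) = 3*((Q + Q) - Q) = 3*(2*Q - Q) = 3*Q)
-447918 - A(105, -355) = -447918 - 3*(-355) = -447918 - 1*(-1065) = -447918 + 1065 = -446853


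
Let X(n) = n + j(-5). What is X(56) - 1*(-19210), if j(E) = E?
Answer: 19261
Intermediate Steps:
X(n) = -5 + n (X(n) = n - 5 = -5 + n)
X(56) - 1*(-19210) = (-5 + 56) - 1*(-19210) = 51 + 19210 = 19261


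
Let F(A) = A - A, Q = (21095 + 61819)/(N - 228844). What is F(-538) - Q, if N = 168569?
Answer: 82914/60275 ≈ 1.3756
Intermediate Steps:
Q = -82914/60275 (Q = (21095 + 61819)/(168569 - 228844) = 82914/(-60275) = 82914*(-1/60275) = -82914/60275 ≈ -1.3756)
F(A) = 0
F(-538) - Q = 0 - 1*(-82914/60275) = 0 + 82914/60275 = 82914/60275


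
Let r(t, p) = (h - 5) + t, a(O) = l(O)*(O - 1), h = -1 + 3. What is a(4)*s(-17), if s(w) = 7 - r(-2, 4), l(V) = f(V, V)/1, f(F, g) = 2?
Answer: 72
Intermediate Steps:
l(V) = 2 (l(V) = 2/1 = 2*1 = 2)
h = 2
a(O) = -2 + 2*O (a(O) = 2*(O - 1) = 2*(-1 + O) = -2 + 2*O)
r(t, p) = -3 + t (r(t, p) = (2 - 5) + t = -3 + t)
s(w) = 12 (s(w) = 7 - (-3 - 2) = 7 - 1*(-5) = 7 + 5 = 12)
a(4)*s(-17) = (-2 + 2*4)*12 = (-2 + 8)*12 = 6*12 = 72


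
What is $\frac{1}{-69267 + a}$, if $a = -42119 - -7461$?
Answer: $- \frac{1}{103925} \approx -9.6223 \cdot 10^{-6}$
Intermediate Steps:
$a = -34658$ ($a = -42119 + 7461 = -34658$)
$\frac{1}{-69267 + a} = \frac{1}{-69267 - 34658} = \frac{1}{-103925} = - \frac{1}{103925}$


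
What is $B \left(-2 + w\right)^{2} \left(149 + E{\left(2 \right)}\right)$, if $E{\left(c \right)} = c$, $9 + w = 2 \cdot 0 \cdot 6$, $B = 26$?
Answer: $475046$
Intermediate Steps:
$w = -9$ ($w = -9 + 2 \cdot 0 \cdot 6 = -9 + 0 \cdot 6 = -9 + 0 = -9$)
$B \left(-2 + w\right)^{2} \left(149 + E{\left(2 \right)}\right) = 26 \left(-2 - 9\right)^{2} \left(149 + 2\right) = 26 \left(-11\right)^{2} \cdot 151 = 26 \cdot 121 \cdot 151 = 3146 \cdot 151 = 475046$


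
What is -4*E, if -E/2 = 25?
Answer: 200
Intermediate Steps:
E = -50 (E = -2*25 = -50)
-4*E = -4*(-50) = 200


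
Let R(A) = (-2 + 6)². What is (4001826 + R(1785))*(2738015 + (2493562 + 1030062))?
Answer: 25058089939038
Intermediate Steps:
R(A) = 16 (R(A) = 4² = 16)
(4001826 + R(1785))*(2738015 + (2493562 + 1030062)) = (4001826 + 16)*(2738015 + (2493562 + 1030062)) = 4001842*(2738015 + 3523624) = 4001842*6261639 = 25058089939038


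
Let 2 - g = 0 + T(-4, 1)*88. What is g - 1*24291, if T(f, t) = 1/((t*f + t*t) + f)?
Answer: -169935/7 ≈ -24276.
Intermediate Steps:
T(f, t) = 1/(f + t² + f*t) (T(f, t) = 1/((f*t + t²) + f) = 1/((t² + f*t) + f) = 1/(f + t² + f*t))
g = 102/7 (g = 2 - (0 + 88/(-4 + 1² - 4*1)) = 2 - (0 + 88/(-4 + 1 - 4)) = 2 - (0 + 88/(-7)) = 2 - (0 - ⅐*88) = 2 - (0 - 88/7) = 2 - 1*(-88/7) = 2 + 88/7 = 102/7 ≈ 14.571)
g - 1*24291 = 102/7 - 1*24291 = 102/7 - 24291 = -169935/7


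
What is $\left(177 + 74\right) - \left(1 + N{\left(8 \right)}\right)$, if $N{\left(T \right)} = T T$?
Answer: $186$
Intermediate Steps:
$N{\left(T \right)} = T^{2}$
$\left(177 + 74\right) - \left(1 + N{\left(8 \right)}\right) = \left(177 + 74\right) - 65 = 251 - 65 = 186$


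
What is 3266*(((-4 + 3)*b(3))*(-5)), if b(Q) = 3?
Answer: 48990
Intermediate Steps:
3266*(((-4 + 3)*b(3))*(-5)) = 3266*(((-4 + 3)*3)*(-5)) = 3266*(-1*3*(-5)) = 3266*(-3*(-5)) = 3266*15 = 48990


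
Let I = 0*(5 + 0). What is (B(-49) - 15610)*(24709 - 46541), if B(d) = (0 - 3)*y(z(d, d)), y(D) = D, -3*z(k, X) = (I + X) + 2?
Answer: 341823624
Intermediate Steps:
I = 0 (I = 0*5 = 0)
z(k, X) = -2/3 - X/3 (z(k, X) = -((0 + X) + 2)/3 = -(X + 2)/3 = -(2 + X)/3 = -2/3 - X/3)
B(d) = 2 + d (B(d) = (0 - 3)*(-2/3 - d/3) = -3*(-2/3 - d/3) = 2 + d)
(B(-49) - 15610)*(24709 - 46541) = ((2 - 49) - 15610)*(24709 - 46541) = (-47 - 15610)*(-21832) = -15657*(-21832) = 341823624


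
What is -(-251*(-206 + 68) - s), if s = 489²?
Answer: 204483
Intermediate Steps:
s = 239121
-(-251*(-206 + 68) - s) = -(-251*(-206 + 68) - 1*239121) = -(-251*(-138) - 239121) = -(34638 - 239121) = -1*(-204483) = 204483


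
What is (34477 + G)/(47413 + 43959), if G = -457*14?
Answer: 28079/91372 ≈ 0.30730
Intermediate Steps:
G = -6398
(34477 + G)/(47413 + 43959) = (34477 - 6398)/(47413 + 43959) = 28079/91372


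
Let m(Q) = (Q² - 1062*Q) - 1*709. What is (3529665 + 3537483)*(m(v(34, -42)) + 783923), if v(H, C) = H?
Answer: 5288078296776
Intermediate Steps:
m(Q) = -709 + Q² - 1062*Q (m(Q) = (Q² - 1062*Q) - 709 = -709 + Q² - 1062*Q)
(3529665 + 3537483)*(m(v(34, -42)) + 783923) = (3529665 + 3537483)*((-709 + 34² - 1062*34) + 783923) = 7067148*((-709 + 1156 - 36108) + 783923) = 7067148*(-35661 + 783923) = 7067148*748262 = 5288078296776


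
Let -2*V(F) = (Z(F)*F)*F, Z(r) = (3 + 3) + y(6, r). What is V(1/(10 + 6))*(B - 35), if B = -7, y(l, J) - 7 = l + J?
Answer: 6405/4096 ≈ 1.5637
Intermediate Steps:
y(l, J) = 7 + J + l (y(l, J) = 7 + (l + J) = 7 + (J + l) = 7 + J + l)
Z(r) = 19 + r (Z(r) = (3 + 3) + (7 + r + 6) = 6 + (13 + r) = 19 + r)
V(F) = -F**2*(19 + F)/2 (V(F) = -(19 + F)*F*F/2 = -F*(19 + F)*F/2 = -F**2*(19 + F)/2)
V(1/(10 + 6))*(B - 35) = ((1/(10 + 6))**2*(-19 - 1/(10 + 6))/2)*(-7 - 35) = ((1/16)**2*(-19 - 1/16)/2)*(-42) = ((1/16)**2*(-19 - 1*1/16)/2)*(-42) = ((1/2)*(1/256)*(-19 - 1/16))*(-42) = ((1/2)*(1/256)*(-305/16))*(-42) = -305/8192*(-42) = 6405/4096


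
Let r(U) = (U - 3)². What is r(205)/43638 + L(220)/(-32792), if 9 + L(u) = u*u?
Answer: -386820845/715488648 ≈ -0.54064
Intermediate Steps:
L(u) = -9 + u² (L(u) = -9 + u*u = -9 + u²)
r(U) = (-3 + U)²
r(205)/43638 + L(220)/(-32792) = (-3 + 205)²/43638 + (-9 + 220²)/(-32792) = 202²*(1/43638) + (-9 + 48400)*(-1/32792) = 40804*(1/43638) + 48391*(-1/32792) = 20402/21819 - 48391/32792 = -386820845/715488648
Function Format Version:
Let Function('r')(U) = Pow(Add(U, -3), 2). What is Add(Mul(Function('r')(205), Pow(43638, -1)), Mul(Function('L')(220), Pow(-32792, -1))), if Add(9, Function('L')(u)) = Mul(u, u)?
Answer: Rational(-386820845, 715488648) ≈ -0.54064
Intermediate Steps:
Function('L')(u) = Add(-9, Pow(u, 2)) (Function('L')(u) = Add(-9, Mul(u, u)) = Add(-9, Pow(u, 2)))
Function('r')(U) = Pow(Add(-3, U), 2)
Add(Mul(Function('r')(205), Pow(43638, -1)), Mul(Function('L')(220), Pow(-32792, -1))) = Add(Mul(Pow(Add(-3, 205), 2), Pow(43638, -1)), Mul(Add(-9, Pow(220, 2)), Pow(-32792, -1))) = Add(Mul(Pow(202, 2), Rational(1, 43638)), Mul(Add(-9, 48400), Rational(-1, 32792))) = Add(Mul(40804, Rational(1, 43638)), Mul(48391, Rational(-1, 32792))) = Add(Rational(20402, 21819), Rational(-48391, 32792)) = Rational(-386820845, 715488648)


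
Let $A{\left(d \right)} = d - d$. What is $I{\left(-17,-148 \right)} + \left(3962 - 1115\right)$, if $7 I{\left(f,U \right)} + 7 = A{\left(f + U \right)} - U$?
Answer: $\frac{20070}{7} \approx 2867.1$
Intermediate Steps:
$A{\left(d \right)} = 0$
$I{\left(f,U \right)} = -1 - \frac{U}{7}$ ($I{\left(f,U \right)} = -1 + \frac{0 - U}{7} = -1 + \frac{\left(-1\right) U}{7} = -1 - \frac{U}{7}$)
$I{\left(-17,-148 \right)} + \left(3962 - 1115\right) = \left(-1 - - \frac{148}{7}\right) + \left(3962 - 1115\right) = \left(-1 + \frac{148}{7}\right) + \left(3962 - 1115\right) = \frac{141}{7} + 2847 = \frac{20070}{7}$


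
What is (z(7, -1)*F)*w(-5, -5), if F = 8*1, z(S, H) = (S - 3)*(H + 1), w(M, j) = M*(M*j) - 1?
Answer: 0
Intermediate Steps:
w(M, j) = -1 + j*M**2 (w(M, j) = j*M**2 - 1 = -1 + j*M**2)
z(S, H) = (1 + H)*(-3 + S) (z(S, H) = (-3 + S)*(1 + H) = (1 + H)*(-3 + S))
F = 8
(z(7, -1)*F)*w(-5, -5) = ((-3 + 7 - 3*(-1) - 1*7)*8)*(-1 - 5*(-5)**2) = ((-3 + 7 + 3 - 7)*8)*(-1 - 5*25) = (0*8)*(-1 - 125) = 0*(-126) = 0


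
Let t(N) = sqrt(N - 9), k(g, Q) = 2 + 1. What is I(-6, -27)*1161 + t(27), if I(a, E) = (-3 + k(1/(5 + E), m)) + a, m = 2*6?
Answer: -6966 + 3*sqrt(2) ≈ -6961.8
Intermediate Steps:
m = 12
k(g, Q) = 3
I(a, E) = a (I(a, E) = (-3 + 3) + a = 0 + a = a)
t(N) = sqrt(-9 + N)
I(-6, -27)*1161 + t(27) = -6*1161 + sqrt(-9 + 27) = -6966 + sqrt(18) = -6966 + 3*sqrt(2)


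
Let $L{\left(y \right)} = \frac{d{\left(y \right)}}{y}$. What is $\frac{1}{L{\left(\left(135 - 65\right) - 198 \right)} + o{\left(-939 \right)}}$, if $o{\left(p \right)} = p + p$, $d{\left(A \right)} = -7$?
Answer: $- \frac{128}{240377} \approx -0.0005325$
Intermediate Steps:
$o{\left(p \right)} = 2 p$
$L{\left(y \right)} = - \frac{7}{y}$
$\frac{1}{L{\left(\left(135 - 65\right) - 198 \right)} + o{\left(-939 \right)}} = \frac{1}{- \frac{7}{\left(135 - 65\right) - 198} + 2 \left(-939\right)} = \frac{1}{- \frac{7}{70 - 198} - 1878} = \frac{1}{- \frac{7}{-128} - 1878} = \frac{1}{\left(-7\right) \left(- \frac{1}{128}\right) - 1878} = \frac{1}{\frac{7}{128} - 1878} = \frac{1}{- \frac{240377}{128}} = - \frac{128}{240377}$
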